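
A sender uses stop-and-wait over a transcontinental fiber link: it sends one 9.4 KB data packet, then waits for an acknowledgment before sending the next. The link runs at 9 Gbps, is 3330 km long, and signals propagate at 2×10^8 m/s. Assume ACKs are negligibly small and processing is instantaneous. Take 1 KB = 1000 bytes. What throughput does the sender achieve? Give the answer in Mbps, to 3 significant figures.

t_tx = L/R = 75200/9000000000 = 8.35556e-06 s.
t_prop = 3330000/200000000 = 0.01665 s; RTT = 0.0333 s.
Cycle = t_tx + RTT = 0.0333084 s.
Throughput = L / cycle = 75200 / 0.0333084 = 2.26 Mbps.

2.26 Mbps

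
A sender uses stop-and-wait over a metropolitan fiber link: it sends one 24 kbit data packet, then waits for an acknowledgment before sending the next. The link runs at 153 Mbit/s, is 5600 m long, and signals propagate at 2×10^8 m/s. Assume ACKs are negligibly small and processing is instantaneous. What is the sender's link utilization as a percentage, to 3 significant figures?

t_tx = L/R = 24000/153000000 = 0.000156863 s.
t_prop = 5600/200000000 = 2.8e-05 s; RTT = 5.6e-05 s.
Cycle = t_tx + RTT = 0.000212863 s.
Utilization = t_tx / cycle = 0.000156863/0.000212863 = 73.7 %.

73.7 %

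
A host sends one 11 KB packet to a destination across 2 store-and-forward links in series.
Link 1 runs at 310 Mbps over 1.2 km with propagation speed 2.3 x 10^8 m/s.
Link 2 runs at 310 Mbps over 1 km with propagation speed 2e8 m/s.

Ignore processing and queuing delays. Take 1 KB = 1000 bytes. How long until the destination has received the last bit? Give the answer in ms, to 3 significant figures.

L = 88000 bits.
Transmission delay per hop = L/R = 88000/310000000 = 0.283871 ms; 2 hops → 0.567742 ms.
Propagation delays (d/s per hop): 0.00521739, 0.005 ms; sum = 0.0102174 ms.
End-to-end = 0.578 ms.

0.578 ms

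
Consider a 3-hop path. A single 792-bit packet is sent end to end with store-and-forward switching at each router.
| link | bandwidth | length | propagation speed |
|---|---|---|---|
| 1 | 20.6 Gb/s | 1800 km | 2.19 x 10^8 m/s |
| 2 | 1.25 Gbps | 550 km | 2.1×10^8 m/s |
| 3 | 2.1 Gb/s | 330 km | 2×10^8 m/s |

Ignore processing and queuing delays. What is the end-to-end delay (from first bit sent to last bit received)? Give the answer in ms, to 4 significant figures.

12.49 ms

Transmission delays (L/R per hop): 3.84466e-05, 0.0006336, 0.000377143 ms; sum = 0.00104919 ms.
Propagation delays (d/s per hop): 8.21918, 2.61905, 1.65 ms; sum = 12.4882 ms.
End-to-end = 12.49 ms.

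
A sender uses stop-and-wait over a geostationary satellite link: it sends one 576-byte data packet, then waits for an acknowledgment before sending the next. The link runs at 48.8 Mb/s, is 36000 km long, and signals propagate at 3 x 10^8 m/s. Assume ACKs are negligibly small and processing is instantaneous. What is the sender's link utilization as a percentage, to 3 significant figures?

t_tx = L/R = 4608/48800000 = 9.44262e-05 s.
t_prop = 36000000/300000000 = 0.12 s; RTT = 0.24 s.
Cycle = t_tx + RTT = 0.240094 s.
Utilization = t_tx / cycle = 9.44262e-05/0.240094 = 0.0393 %.

0.0393 %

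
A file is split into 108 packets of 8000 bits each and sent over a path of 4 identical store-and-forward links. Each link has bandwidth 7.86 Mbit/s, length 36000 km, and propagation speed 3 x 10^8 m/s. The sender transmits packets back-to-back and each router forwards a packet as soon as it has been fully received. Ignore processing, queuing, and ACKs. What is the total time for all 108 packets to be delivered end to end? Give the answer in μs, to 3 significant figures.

593000 μs

Per-hop transmission t_tx = L/R = 8000/7860000 = 1017.81 μs.
Per-hop propagation t_prop = 36000000/300000000 = 120000 μs.
Pipeline fill: first packet needs 4·t_tx to clear all hops; remaining 107 packets each add one t_tx.
Total = (4+108-1)·t_tx + 4·t_prop = 111·1017.81 + 4·120000 = 593000 μs.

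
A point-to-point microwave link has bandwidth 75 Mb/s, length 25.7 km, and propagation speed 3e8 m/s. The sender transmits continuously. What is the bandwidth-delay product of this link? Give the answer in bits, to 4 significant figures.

6425 bits

Propagation delay = 25700 / 300000000 = 8.56667e-05 s.
BDP = R × t_prop = 75000000 × 8.56667e-05 = 6425 bits.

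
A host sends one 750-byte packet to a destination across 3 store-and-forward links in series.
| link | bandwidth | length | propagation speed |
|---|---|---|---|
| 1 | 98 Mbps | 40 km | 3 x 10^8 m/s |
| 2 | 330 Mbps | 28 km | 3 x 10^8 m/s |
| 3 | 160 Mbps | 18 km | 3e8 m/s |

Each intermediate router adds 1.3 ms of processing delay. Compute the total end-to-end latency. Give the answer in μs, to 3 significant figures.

3000 μs

L = 750 × 8 = 6000 bits.
Transmission delays (L/R per hop): 61.2245, 18.1818, 37.5 μs; sum = 116.906 μs.
Propagation delays (d/s per hop): 133.333, 93.3333, 60 μs; sum = 286.667 μs.
Processing at 2 router(s): 2 × 1.3 ms = 2600 μs.
End-to-end = 3000 μs.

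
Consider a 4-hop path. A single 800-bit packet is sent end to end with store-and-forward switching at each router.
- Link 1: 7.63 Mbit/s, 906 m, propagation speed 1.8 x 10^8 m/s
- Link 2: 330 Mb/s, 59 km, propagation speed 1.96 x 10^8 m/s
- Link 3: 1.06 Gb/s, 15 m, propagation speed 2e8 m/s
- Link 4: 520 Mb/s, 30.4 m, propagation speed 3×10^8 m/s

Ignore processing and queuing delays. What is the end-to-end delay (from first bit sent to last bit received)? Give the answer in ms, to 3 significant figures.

Transmission delays (L/R per hop): 0.104849, 0.00242424, 0.000754717, 0.00153846 ms; sum = 0.109567 ms.
Propagation delays (d/s per hop): 0.00503333, 0.30102, 7.5e-05, 0.000101333 ms; sum = 0.30623 ms.
End-to-end = 0.416 ms.

0.416 ms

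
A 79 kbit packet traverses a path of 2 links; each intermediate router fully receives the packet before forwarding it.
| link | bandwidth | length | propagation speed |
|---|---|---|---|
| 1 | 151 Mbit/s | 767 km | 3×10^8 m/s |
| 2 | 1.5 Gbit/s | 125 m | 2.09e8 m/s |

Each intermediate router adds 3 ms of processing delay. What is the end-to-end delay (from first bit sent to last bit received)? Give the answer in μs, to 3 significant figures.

6130 μs

L = 79000 bits.
Transmission delays (L/R per hop): 523.179, 52.6667 μs; sum = 575.845 μs.
Propagation delays (d/s per hop): 2556.67, 0.598086 μs; sum = 2557.26 μs.
Processing at 1 router(s): 1 × 3 ms = 3000 μs.
End-to-end = 6130 μs.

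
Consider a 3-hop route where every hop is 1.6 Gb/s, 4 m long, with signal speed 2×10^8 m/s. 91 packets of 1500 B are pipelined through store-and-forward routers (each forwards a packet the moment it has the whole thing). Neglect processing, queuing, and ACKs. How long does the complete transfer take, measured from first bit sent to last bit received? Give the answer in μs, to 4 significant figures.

697.6 μs

Per-hop transmission t_tx = L/R = 12000/1600000000 = 7.5 μs.
Per-hop propagation t_prop = 4/200000000 = 0.02 μs.
Pipeline fill: first packet needs 3·t_tx to clear all hops; remaining 90 packets each add one t_tx.
Total = (3+91-1)·t_tx + 3·t_prop = 93·7.5 + 3·0.02 = 697.6 μs.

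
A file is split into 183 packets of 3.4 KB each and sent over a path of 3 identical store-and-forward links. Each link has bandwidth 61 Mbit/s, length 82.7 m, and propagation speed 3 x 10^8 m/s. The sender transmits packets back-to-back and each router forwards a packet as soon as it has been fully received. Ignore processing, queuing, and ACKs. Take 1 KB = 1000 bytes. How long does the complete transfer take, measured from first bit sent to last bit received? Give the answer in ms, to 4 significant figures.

Per-hop transmission t_tx = L/R = 27200/61000000 = 0.445902 ms.
Per-hop propagation t_prop = 82.7/300000000 = 0.000275667 ms.
Pipeline fill: first packet needs 3·t_tx to clear all hops; remaining 182 packets each add one t_tx.
Total = (3+183-1)·t_tx + 3·t_prop = 185·0.445902 + 3·0.000275667 = 82.49 ms.

82.49 ms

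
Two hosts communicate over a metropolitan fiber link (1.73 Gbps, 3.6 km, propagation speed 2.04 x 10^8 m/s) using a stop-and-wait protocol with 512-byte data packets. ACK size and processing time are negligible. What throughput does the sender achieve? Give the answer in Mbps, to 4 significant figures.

108.8 Mbps

t_tx = L/R = 4096/1730000000 = 2.36763e-06 s.
t_prop = 3600/204000000 = 1.76471e-05 s; RTT = 3.52941e-05 s.
Cycle = t_tx + RTT = 3.76617e-05 s.
Throughput = L / cycle = 4096 / 3.76617e-05 = 108.8 Mbps.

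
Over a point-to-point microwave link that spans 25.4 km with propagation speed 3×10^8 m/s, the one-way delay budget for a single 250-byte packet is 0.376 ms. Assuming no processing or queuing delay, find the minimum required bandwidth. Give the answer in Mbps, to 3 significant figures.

6.86 Mbps

L = 2000 bits.
Propagation delay = 25400 / 300000000 = 0.0846667 ms.
Transmission budget = 0.376 − 0.0846667 = 0.291333 ms.
R ≥ L / t_tx = 2000 bits / 0.000291333 s = 6.86 Mbps.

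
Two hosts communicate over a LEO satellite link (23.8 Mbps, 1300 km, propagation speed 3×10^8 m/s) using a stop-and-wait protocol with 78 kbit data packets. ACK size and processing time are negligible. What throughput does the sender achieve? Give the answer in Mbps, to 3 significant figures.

t_tx = L/R = 78000/23800000 = 0.00327731 s.
t_prop = 1300000/300000000 = 0.00433333 s; RTT = 0.00866667 s.
Cycle = t_tx + RTT = 0.011944 s.
Throughput = L / cycle = 78000 / 0.011944 = 6.53 Mbps.

6.53 Mbps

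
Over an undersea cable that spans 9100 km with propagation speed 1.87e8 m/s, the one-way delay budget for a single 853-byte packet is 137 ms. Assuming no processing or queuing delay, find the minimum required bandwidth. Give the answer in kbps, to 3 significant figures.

77.2 kbps

L = 6824 bits.
Propagation delay = 9100000 / 187000000 = 48.6631 ms.
Transmission budget = 137 − 48.6631 = 88.3369 ms.
R ≥ L / t_tx = 6824 bits / 0.0883369 s = 77.2 kbps.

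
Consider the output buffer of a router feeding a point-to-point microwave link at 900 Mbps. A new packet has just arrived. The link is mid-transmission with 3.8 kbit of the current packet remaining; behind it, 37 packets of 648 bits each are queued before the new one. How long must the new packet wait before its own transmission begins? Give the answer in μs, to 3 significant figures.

Each queued packet: L/R = 648/900000000 = 0.72 μs.
37 queued → 26.64 μs.
Plus remaining 3800 bits of current packet: 4.22222 μs.
Queuing delay = 30.9 μs.

30.9 μs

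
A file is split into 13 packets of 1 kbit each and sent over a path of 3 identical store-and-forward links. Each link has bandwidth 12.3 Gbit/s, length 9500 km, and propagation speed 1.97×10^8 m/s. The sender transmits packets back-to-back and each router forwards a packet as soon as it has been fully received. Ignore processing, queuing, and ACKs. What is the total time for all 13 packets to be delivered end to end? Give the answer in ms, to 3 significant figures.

145 ms

Per-hop transmission t_tx = L/R = 1000/12300000000 = 8.13008e-05 ms.
Per-hop propagation t_prop = 9500000/197000000 = 48.2234 ms.
Pipeline fill: first packet needs 3·t_tx to clear all hops; remaining 12 packets each add one t_tx.
Total = (3+13-1)·t_tx + 3·t_prop = 15·8.13008e-05 + 3·48.2234 = 145 ms.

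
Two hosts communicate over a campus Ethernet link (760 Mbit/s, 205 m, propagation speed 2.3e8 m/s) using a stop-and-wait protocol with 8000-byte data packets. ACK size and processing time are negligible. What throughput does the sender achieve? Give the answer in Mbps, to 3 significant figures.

744 Mbps

t_tx = L/R = 64000/760000000 = 8.42105e-05 s.
t_prop = 205/2.3e+08 = 8.91304e-07 s; RTT = 1.78261e-06 s.
Cycle = t_tx + RTT = 8.59931e-05 s.
Throughput = L / cycle = 64000 / 8.59931e-05 = 744 Mbps.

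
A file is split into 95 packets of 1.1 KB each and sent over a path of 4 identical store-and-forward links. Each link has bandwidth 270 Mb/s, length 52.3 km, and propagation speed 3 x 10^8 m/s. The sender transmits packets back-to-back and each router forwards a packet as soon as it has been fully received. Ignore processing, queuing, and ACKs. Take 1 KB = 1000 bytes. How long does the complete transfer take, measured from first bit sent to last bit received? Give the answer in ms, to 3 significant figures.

Per-hop transmission t_tx = L/R = 8800/270000000 = 0.0325926 ms.
Per-hop propagation t_prop = 52300/300000000 = 0.174333 ms.
Pipeline fill: first packet needs 4·t_tx to clear all hops; remaining 94 packets each add one t_tx.
Total = (4+95-1)·t_tx + 4·t_prop = 98·0.0325926 + 4·0.174333 = 3.89 ms.

3.89 ms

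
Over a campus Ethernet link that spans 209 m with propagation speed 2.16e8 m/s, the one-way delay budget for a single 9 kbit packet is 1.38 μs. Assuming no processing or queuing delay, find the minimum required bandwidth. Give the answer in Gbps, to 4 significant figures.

Propagation delay = 209 / 216000000 = 0.967593 μs.
Transmission budget = 1.38 − 0.967593 = 0.412407 μs.
R ≥ L / t_tx = 9000 bits / 4.12407e-07 s = 21.82 Gbps.

21.82 Gbps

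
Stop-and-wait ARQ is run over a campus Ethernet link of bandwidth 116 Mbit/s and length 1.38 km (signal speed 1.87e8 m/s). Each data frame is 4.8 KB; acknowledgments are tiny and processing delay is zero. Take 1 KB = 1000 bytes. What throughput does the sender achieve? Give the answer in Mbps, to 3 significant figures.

111 Mbps

t_tx = L/R = 38400/116000000 = 0.000331034 s.
t_prop = 1380/187000000 = 7.37968e-06 s; RTT = 1.47594e-05 s.
Cycle = t_tx + RTT = 0.000345794 s.
Throughput = L / cycle = 38400 / 0.000345794 = 111 Mbps.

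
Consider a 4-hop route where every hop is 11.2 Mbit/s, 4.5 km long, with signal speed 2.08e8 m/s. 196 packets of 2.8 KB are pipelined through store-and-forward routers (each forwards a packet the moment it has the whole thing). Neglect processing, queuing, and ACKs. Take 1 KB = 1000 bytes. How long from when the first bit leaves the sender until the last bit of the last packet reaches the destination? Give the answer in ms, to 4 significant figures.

398.1 ms

Per-hop transmission t_tx = L/R = 22400/11200000 = 2 ms.
Per-hop propagation t_prop = 4500/208000000 = 0.0216346 ms.
Pipeline fill: first packet needs 4·t_tx to clear all hops; remaining 195 packets each add one t_tx.
Total = (4+196-1)·t_tx + 4·t_prop = 199·2 + 4·0.0216346 = 398.1 ms.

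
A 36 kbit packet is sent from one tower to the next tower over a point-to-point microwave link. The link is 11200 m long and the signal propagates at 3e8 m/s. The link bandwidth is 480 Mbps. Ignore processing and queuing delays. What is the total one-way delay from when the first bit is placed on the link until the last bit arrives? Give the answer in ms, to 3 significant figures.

0.112 ms

L = 36000 bits.
Transmission delay = L/R = 36000 / 480000000 = 0.075 ms.
Propagation delay = d/s = 11200 m / 300000000 m/s = 0.0373333 ms.
Total = 0.112 ms.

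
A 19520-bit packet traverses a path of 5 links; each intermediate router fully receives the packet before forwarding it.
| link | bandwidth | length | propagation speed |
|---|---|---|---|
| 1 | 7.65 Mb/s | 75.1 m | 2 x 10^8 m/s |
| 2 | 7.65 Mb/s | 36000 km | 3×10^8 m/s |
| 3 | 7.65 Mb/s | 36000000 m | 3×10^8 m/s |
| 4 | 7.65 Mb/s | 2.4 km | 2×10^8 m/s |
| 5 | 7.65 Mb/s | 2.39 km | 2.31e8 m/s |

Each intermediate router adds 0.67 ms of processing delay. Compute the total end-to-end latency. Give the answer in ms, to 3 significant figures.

Transmission delay per hop = L/R = 19520/7650000 = 2.55163 ms; 5 hops → 12.7582 ms.
Propagation delays (d/s per hop): 0.0003755, 120, 120, 0.012, 0.0103463 ms; sum = 240.023 ms.
Processing at 4 router(s): 4 × 0.67 ms = 2.68 ms.
End-to-end = 255 ms.

255 ms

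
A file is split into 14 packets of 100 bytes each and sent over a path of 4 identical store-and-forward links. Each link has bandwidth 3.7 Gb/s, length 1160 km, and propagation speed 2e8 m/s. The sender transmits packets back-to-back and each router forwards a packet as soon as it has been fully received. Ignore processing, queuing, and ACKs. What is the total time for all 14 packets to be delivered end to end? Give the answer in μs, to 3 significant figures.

Per-hop transmission t_tx = L/R = 800/3700000000 = 0.216216 μs.
Per-hop propagation t_prop = 1160000/200000000 = 5800 μs.
Pipeline fill: first packet needs 4·t_tx to clear all hops; remaining 13 packets each add one t_tx.
Total = (4+14-1)·t_tx + 4·t_prop = 17·0.216216 + 4·5800 = 23200 μs.

23200 μs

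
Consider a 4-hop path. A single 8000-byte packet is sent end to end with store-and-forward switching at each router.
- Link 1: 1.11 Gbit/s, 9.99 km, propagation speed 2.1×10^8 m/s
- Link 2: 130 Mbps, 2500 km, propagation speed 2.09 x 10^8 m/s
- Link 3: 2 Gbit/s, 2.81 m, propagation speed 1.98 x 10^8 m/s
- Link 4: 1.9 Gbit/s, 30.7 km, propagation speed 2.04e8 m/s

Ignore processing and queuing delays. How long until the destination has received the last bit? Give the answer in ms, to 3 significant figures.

12.8 ms

L = 8000 × 8 = 64000 bits.
Transmission delays (L/R per hop): 0.0576577, 0.492308, 0.032, 0.0336842 ms; sum = 0.61565 ms.
Propagation delays (d/s per hop): 0.0475714, 11.9617, 1.41919e-05, 0.15049 ms; sum = 12.1598 ms.
End-to-end = 12.8 ms.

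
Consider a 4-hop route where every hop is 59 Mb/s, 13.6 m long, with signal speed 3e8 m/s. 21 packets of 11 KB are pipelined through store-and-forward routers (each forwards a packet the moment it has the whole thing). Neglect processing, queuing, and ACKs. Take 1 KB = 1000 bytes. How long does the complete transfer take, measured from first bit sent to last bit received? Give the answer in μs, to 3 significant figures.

Per-hop transmission t_tx = L/R = 88000/59000000 = 1491.53 μs.
Per-hop propagation t_prop = 13.6/300000000 = 0.0453333 μs.
Pipeline fill: first packet needs 4·t_tx to clear all hops; remaining 20 packets each add one t_tx.
Total = (4+21-1)·t_tx + 4·t_prop = 24·1491.53 + 4·0.0453333 = 35800 μs.

35800 μs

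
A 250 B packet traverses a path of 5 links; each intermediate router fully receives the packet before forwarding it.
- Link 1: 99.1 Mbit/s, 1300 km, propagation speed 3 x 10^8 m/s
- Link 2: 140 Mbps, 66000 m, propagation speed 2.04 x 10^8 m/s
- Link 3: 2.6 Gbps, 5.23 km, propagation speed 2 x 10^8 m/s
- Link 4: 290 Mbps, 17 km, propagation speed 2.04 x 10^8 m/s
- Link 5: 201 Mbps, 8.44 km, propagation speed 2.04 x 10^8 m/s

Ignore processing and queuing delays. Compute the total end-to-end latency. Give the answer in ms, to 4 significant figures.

4.860 ms

L = 250 × 8 = 2000 bits.
Transmission delays (L/R per hop): 0.0201816, 0.0142857, 0.000769231, 0.00689655, 0.00995025 ms; sum = 0.0520834 ms.
Propagation delays (d/s per hop): 4.33333, 0.323529, 0.02615, 0.0833333, 0.0413725 ms; sum = 4.80772 ms.
End-to-end = 4.860 ms.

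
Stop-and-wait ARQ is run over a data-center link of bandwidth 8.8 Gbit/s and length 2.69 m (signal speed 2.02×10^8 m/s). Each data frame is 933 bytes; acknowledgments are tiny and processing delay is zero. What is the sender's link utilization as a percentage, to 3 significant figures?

97.0 %

t_tx = L/R = 7464/8800000000 = 8.48182e-07 s.
t_prop = 2.69/202000000 = 1.33168e-08 s; RTT = 2.66337e-08 s.
Cycle = t_tx + RTT = 8.74815e-07 s.
Utilization = t_tx / cycle = 8.48182e-07/8.74815e-07 = 97.0 %.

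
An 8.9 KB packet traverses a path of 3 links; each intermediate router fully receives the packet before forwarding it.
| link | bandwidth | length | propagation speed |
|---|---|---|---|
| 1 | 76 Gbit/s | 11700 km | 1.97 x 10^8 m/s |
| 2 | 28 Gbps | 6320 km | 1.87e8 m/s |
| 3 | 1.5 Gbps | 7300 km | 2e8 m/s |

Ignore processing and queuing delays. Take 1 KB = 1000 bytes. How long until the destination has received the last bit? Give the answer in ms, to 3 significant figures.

L = 71200 bits.
Transmission delays (L/R per hop): 0.000936842, 0.00254286, 0.0474667 ms; sum = 0.0509464 ms.
Propagation delays (d/s per hop): 59.3909, 33.7968, 36.5 ms; sum = 129.688 ms.
End-to-end = 130 ms.

130 ms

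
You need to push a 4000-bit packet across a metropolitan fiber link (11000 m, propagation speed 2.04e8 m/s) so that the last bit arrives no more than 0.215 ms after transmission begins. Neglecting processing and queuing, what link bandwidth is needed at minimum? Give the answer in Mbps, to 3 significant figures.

Propagation delay = 11000 / 204000000 = 0.0539216 ms.
Transmission budget = 0.215 − 0.0539216 = 0.161078 ms.
R ≥ L / t_tx = 4000 bits / 0.000161078 s = 24.8 Mbps.

24.8 Mbps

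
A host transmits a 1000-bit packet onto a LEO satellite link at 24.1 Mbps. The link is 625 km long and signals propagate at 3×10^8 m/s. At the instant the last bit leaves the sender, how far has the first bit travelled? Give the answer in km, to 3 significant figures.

t_tx = L/R = 1000/24100000 = 4.14938e-05 s.
Distance = s × t_tx = 300000000 × 4.14938e-05 = 12.4 km.

12.4 km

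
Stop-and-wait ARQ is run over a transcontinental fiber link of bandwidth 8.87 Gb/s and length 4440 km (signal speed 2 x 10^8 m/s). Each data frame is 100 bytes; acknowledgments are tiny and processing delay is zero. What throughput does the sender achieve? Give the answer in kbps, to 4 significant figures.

t_tx = L/R = 800/8870000000 = 9.01917e-08 s.
t_prop = 4440000/200000000 = 0.0222 s; RTT = 0.0444 s.
Cycle = t_tx + RTT = 0.0444001 s.
Throughput = L / cycle = 800 / 0.0444001 = 18.02 kbps.

18.02 kbps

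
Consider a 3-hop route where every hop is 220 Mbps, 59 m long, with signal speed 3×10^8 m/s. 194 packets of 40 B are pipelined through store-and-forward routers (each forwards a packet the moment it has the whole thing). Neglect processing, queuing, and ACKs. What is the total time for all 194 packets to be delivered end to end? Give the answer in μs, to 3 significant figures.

286 μs

Per-hop transmission t_tx = L/R = 320/220000000 = 1.45455 μs.
Per-hop propagation t_prop = 59/300000000 = 0.196667 μs.
Pipeline fill: first packet needs 3·t_tx to clear all hops; remaining 193 packets each add one t_tx.
Total = (3+194-1)·t_tx + 3·t_prop = 196·1.45455 + 3·0.196667 = 286 μs.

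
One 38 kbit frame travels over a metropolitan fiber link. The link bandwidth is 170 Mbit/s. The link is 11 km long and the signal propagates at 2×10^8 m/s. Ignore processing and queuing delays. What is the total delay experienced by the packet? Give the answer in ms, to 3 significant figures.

L = 38000 bits.
Transmission delay = L/R = 38000 / 170000000 = 0.223529 ms.
Propagation delay = d/s = 11000 m / 200000000 m/s = 0.055 ms.
Total = 0.279 ms.

0.279 ms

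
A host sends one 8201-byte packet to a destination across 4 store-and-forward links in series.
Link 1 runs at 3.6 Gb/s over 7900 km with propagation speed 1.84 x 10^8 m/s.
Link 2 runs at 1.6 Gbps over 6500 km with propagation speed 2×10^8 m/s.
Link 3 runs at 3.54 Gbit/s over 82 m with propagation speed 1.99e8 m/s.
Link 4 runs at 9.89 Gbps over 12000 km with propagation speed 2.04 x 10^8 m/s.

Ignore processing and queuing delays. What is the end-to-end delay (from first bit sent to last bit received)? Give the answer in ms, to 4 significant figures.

134.3 ms

L = 8201 × 8 = 65608 bits.
Transmission delays (L/R per hop): 0.0182244, 0.041005, 0.0185333, 0.00663377 ms; sum = 0.0843965 ms.
Propagation delays (d/s per hop): 42.9348, 32.5, 0.00041206, 58.8235 ms; sum = 134.259 ms.
End-to-end = 134.3 ms.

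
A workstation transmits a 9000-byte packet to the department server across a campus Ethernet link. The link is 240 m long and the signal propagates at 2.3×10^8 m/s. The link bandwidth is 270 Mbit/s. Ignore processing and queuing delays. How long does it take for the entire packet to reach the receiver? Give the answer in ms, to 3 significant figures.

L = 9000 × 8 = 72000 bits.
Transmission delay = L/R = 72000 / 270000000 = 0.266667 ms.
Propagation delay = d/s = 240 m / 2.3e+08 m/s = 0.00104348 ms.
Total = 0.268 ms.

0.268 ms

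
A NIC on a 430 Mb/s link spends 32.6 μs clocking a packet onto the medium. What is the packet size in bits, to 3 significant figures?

L = R × t_tx = 430000000 b/s × 3.26e-05 s = 14018 bits.

14000 bits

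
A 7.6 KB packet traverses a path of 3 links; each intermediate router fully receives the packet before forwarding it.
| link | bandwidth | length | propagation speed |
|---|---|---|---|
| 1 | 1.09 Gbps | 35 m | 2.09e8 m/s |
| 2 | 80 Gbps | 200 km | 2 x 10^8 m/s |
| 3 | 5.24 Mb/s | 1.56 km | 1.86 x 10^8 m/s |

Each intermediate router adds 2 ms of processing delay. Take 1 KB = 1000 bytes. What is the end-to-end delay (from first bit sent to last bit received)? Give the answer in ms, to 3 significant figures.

L = 60800 bits.
Transmission delays (L/R per hop): 0.0557798, 0.00076, 11.6031 ms; sum = 11.6596 ms.
Propagation delays (d/s per hop): 0.000167464, 1, 0.0083871 ms; sum = 1.00855 ms.
Processing at 2 router(s): 2 × 2 ms = 4 ms.
End-to-end = 16.7 ms.

16.7 ms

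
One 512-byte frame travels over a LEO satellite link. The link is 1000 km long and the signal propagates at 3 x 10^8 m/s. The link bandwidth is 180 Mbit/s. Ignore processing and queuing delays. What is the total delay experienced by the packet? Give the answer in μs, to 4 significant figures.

L = 512 × 8 = 4096 bits.
Transmission delay = L/R = 4096 / 180000000 = 22.7556 μs.
Propagation delay = d/s = 1000000 m / 300000000 m/s = 3333.33 μs.
Total = 3356 μs.

3356 μs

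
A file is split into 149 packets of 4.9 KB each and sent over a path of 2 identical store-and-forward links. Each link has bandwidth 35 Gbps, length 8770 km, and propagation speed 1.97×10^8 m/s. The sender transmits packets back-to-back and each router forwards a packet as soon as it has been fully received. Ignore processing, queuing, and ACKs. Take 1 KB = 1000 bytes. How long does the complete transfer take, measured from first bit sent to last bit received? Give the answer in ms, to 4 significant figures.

89.20 ms

Per-hop transmission t_tx = L/R = 39200/35000000000 = 0.00112 ms.
Per-hop propagation t_prop = 8770000/197000000 = 44.5178 ms.
Pipeline fill: first packet needs 2·t_tx to clear all hops; remaining 148 packets each add one t_tx.
Total = (2+149-1)·t_tx + 2·t_prop = 150·0.00112 + 2·44.5178 = 89.20 ms.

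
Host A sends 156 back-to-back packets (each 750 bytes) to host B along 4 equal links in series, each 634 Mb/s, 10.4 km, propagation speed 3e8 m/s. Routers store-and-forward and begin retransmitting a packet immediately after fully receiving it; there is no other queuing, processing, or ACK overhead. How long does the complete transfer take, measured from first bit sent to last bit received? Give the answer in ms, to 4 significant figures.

Per-hop transmission t_tx = L/R = 6000/634000000 = 0.00946372 ms.
Per-hop propagation t_prop = 10400/300000000 = 0.0346667 ms.
Pipeline fill: first packet needs 4·t_tx to clear all hops; remaining 155 packets each add one t_tx.
Total = (4+156-1)·t_tx + 4·t_prop = 159·0.00946372 + 4·0.0346667 = 1.643 ms.

1.643 ms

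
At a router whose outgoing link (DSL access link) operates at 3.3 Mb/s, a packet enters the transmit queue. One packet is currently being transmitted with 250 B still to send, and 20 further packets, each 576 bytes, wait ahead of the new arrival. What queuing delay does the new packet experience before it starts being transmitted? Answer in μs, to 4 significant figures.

28530 μs

Each queued packet: L/R = 4608/3300000 = 1396.36 μs.
20 queued → 27927.3 μs.
Plus remaining 2000 bits of current packet: 606.061 μs.
Queuing delay = 28530 μs.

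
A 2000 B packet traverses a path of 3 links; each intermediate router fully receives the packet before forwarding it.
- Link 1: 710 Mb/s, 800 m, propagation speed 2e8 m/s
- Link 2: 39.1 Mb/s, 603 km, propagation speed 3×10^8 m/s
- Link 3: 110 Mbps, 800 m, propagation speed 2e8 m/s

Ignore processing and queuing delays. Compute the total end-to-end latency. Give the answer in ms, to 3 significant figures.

L = 2000 × 8 = 16000 bits.
Transmission delays (L/R per hop): 0.0225352, 0.409207, 0.145455 ms; sum = 0.577197 ms.
Propagation delays (d/s per hop): 0.004, 2.01, 0.004 ms; sum = 2.018 ms.
End-to-end = 2.60 ms.

2.60 ms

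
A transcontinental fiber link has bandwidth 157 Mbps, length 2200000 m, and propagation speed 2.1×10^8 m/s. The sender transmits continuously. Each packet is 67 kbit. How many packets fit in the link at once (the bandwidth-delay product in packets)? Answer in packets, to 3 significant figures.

24.5 packets

Propagation delay = 2200000 / 210000000 = 0.0104762 s.
BDP = R × t_prop = 157000000 × 0.0104762 = 1644760 bits.
In packets of 67000 bits: 24.5 packets.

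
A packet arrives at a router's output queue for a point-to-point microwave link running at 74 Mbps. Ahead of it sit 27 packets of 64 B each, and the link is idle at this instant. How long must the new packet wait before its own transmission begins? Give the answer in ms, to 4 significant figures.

Each queued packet: L/R = 512/74000000 = 0.00691892 ms.
27 queued → 0.186811 ms.
Queuing delay = 0.1868 ms.

0.1868 ms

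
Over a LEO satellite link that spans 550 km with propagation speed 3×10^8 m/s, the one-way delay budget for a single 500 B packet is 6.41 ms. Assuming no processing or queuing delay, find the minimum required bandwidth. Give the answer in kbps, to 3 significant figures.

874 kbps

L = 4000 bits.
Propagation delay = 550000 / 300000000 = 1.83333 ms.
Transmission budget = 6.41 − 1.83333 = 4.57667 ms.
R ≥ L / t_tx = 4000 bits / 0.00457667 s = 874 kbps.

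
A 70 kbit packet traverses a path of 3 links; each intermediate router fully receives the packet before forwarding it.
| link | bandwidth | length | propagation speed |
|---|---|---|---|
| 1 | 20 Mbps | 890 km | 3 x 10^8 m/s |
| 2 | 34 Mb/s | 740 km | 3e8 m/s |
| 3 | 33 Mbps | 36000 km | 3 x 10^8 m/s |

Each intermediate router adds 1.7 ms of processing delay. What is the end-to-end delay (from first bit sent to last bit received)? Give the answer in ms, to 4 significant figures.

L = 70000 bits.
Transmission delays (L/R per hop): 3.5, 2.05882, 2.12121 ms; sum = 7.68004 ms.
Propagation delays (d/s per hop): 2.96667, 2.46667, 120 ms; sum = 125.433 ms.
Processing at 2 router(s): 2 × 1.7 ms = 3.4 ms.
End-to-end = 136.5 ms.

136.5 ms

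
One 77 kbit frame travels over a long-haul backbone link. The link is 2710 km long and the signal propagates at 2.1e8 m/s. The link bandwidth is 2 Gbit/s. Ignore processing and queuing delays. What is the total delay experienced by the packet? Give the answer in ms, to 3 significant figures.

L = 77000 bits.
Transmission delay = L/R = 77000 / 2000000000 = 0.0385 ms.
Propagation delay = d/s = 2710000 m / 210000000 m/s = 12.9048 ms.
Total = 12.9 ms.

12.9 ms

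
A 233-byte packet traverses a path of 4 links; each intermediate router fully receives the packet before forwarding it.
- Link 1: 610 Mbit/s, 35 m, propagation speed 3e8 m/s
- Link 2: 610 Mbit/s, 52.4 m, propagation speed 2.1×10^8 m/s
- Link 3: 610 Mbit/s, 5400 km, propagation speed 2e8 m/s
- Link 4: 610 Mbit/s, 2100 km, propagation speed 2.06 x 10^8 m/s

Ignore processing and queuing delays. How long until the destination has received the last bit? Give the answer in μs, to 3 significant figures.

L = 233 × 8 = 1864 bits.
Transmission delay per hop = L/R = 1864/610000000 = 3.05574 μs; 4 hops → 12.223 μs.
Propagation delays (d/s per hop): 0.116667, 0.249524, 27000, 10194.2 μs; sum = 37194.5 μs.
End-to-end = 37200 μs.

37200 μs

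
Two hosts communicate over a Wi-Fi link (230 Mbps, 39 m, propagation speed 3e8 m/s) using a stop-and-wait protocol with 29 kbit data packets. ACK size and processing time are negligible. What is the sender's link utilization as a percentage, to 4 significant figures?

t_tx = L/R = 29000/230000000 = 0.000126087 s.
t_prop = 39/300000000 = 1.3e-07 s; RTT = 2.6e-07 s.
Cycle = t_tx + RTT = 0.000126347 s.
Utilization = t_tx / cycle = 0.000126087/0.000126347 = 99.79 %.

99.79 %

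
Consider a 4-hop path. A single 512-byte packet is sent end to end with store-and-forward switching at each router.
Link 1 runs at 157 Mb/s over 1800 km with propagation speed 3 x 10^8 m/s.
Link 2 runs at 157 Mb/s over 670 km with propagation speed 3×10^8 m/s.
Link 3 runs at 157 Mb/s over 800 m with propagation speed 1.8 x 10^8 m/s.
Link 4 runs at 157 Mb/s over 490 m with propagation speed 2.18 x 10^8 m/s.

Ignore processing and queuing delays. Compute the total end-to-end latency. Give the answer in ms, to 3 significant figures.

L = 512 × 8 = 4096 bits.
Transmission delay per hop = L/R = 4096/157000000 = 0.0260892 ms; 4 hops → 0.104357 ms.
Propagation delays (d/s per hop): 6, 2.23333, 0.00444444, 0.00224771 ms; sum = 8.24003 ms.
End-to-end = 8.34 ms.

8.34 ms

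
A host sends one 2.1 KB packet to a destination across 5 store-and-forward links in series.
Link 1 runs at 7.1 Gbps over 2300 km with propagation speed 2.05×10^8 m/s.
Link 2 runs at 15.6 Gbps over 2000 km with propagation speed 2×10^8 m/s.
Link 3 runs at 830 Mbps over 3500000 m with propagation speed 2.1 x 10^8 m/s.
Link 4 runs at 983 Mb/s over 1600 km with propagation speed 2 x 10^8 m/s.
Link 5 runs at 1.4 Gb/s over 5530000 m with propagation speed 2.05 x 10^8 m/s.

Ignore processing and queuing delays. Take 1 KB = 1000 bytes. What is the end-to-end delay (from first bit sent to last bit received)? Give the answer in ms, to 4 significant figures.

72.91 ms

L = 16800 bits.
Transmission delays (L/R per hop): 0.0023662, 0.00107692, 0.020241, 0.0170905, 0.012 ms; sum = 0.0527746 ms.
Propagation delays (d/s per hop): 11.2195, 10, 16.6667, 8, 26.9756 ms; sum = 72.8618 ms.
End-to-end = 72.91 ms.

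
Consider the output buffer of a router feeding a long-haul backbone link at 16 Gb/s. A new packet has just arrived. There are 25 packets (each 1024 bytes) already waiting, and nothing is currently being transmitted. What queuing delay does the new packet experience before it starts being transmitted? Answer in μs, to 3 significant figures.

12.8 μs

Each queued packet: L/R = 8192/16000000000 = 0.512 μs.
25 queued → 12.8 μs.
Queuing delay = 12.8 μs.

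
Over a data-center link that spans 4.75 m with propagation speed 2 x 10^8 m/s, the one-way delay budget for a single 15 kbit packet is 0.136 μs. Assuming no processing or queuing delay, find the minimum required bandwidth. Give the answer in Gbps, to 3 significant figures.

Propagation delay = 4.75 / 200000000 = 0.02375 μs.
Transmission budget = 0.136 − 0.02375 = 0.11225 μs.
R ≥ L / t_tx = 15000 bits / 1.1225e-07 s = 134 Gbps.

134 Gbps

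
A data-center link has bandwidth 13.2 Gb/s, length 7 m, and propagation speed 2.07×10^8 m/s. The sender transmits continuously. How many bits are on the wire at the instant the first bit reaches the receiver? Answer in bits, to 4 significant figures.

446.4 bits

Propagation delay = 7 / 2.07e+08 = 3.38164e-08 s.
BDP = R × t_prop = 13200000000 × 3.38164e-08 = 446.377 bits.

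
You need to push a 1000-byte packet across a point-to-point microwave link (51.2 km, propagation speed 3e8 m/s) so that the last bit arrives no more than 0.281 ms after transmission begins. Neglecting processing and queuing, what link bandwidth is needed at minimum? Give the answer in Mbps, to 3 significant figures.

72.5 Mbps

L = 8000 bits.
Propagation delay = 51200 / 300000000 = 0.170667 ms.
Transmission budget = 0.281 − 0.170667 = 0.110333 ms.
R ≥ L / t_tx = 8000 bits / 0.000110333 s = 72.5 Mbps.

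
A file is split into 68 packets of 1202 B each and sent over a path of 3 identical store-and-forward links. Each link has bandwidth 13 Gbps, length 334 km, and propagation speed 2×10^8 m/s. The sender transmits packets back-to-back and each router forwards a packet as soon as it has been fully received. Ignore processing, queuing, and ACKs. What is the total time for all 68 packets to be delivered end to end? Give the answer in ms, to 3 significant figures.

Per-hop transmission t_tx = L/R = 9616/13000000000 = 0.000739692 ms.
Per-hop propagation t_prop = 334000/200000000 = 1.67 ms.
Pipeline fill: first packet needs 3·t_tx to clear all hops; remaining 67 packets each add one t_tx.
Total = (3+68-1)·t_tx + 3·t_prop = 70·0.000739692 + 3·1.67 = 5.06 ms.

5.06 ms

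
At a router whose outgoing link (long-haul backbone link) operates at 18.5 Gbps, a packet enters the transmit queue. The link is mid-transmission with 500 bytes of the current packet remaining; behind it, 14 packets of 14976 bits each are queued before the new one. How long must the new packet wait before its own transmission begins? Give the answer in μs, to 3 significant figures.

Each queued packet: L/R = 14976/18500000000 = 0.809514 μs.
14 queued → 11.3332 μs.
Plus remaining 4000 bits of current packet: 0.216216 μs.
Queuing delay = 11.5 μs.

11.5 μs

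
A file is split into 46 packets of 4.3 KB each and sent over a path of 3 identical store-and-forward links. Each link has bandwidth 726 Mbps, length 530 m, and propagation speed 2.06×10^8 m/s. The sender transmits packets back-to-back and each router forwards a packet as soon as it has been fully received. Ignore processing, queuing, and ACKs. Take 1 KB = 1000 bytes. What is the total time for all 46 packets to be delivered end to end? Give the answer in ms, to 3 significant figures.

Per-hop transmission t_tx = L/R = 34400/726000000 = 0.0473829 ms.
Per-hop propagation t_prop = 530/206000000 = 0.00257282 ms.
Pipeline fill: first packet needs 3·t_tx to clear all hops; remaining 45 packets each add one t_tx.
Total = (3+46-1)·t_tx + 3·t_prop = 48·0.0473829 + 3·0.00257282 = 2.28 ms.

2.28 ms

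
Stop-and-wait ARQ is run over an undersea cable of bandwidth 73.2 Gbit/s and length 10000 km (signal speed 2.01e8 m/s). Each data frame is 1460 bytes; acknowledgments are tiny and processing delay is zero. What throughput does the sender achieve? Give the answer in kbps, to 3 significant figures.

t_tx = L/R = 11680/73200000000 = 1.59563e-07 s.
t_prop = 10000000/2.01e+08 = 0.0497512 s; RTT = 0.0995025 s.
Cycle = t_tx + RTT = 0.0995026 s.
Throughput = L / cycle = 11680 / 0.0995026 = 117 kbps.

117 kbps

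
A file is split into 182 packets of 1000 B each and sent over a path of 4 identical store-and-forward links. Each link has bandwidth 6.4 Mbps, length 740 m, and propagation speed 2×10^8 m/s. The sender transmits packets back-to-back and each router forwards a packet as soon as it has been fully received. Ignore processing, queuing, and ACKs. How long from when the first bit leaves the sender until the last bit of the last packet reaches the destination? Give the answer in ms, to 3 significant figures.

Per-hop transmission t_tx = L/R = 8000/6400000 = 1.25 ms.
Per-hop propagation t_prop = 740/200000000 = 0.0037 ms.
Pipeline fill: first packet needs 4·t_tx to clear all hops; remaining 181 packets each add one t_tx.
Total = (4+182-1)·t_tx + 4·t_prop = 185·1.25 + 4·0.0037 = 231 ms.

231 ms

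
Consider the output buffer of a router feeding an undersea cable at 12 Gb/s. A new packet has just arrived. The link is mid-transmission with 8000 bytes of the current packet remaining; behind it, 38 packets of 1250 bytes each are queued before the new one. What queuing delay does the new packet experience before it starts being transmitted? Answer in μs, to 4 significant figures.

Each queued packet: L/R = 10000/12000000000 = 0.833333 μs.
38 queued → 31.6667 μs.
Plus remaining 64000 bits of current packet: 5.33333 μs.
Queuing delay = 37.00 μs.

37.00 μs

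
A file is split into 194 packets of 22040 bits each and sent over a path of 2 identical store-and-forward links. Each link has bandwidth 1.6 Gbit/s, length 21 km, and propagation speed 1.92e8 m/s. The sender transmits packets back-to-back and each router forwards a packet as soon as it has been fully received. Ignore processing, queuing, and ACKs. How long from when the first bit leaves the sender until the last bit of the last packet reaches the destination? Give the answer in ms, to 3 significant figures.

Per-hop transmission t_tx = L/R = 22040/1600000000 = 0.013775 ms.
Per-hop propagation t_prop = 21000/192000000 = 0.109375 ms.
Pipeline fill: first packet needs 2·t_tx to clear all hops; remaining 193 packets each add one t_tx.
Total = (2+194-1)·t_tx + 2·t_prop = 195·0.013775 + 2·0.109375 = 2.90 ms.

2.90 ms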